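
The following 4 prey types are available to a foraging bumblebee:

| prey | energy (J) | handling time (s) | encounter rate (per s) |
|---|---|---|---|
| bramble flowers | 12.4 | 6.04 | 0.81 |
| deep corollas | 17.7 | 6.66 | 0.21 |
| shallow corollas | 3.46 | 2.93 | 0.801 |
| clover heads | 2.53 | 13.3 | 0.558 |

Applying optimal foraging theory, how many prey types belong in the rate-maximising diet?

2

E/h in descending order: deep corollas 2.66, bramble flowers 2.05, shallow corollas 1.18, clover heads 0.19 J/s. The optimal diet is the largest prefix of this list for which every included type satisfies E_i/h_i > R on the types above it.
Rate on top 1: 1.55. bramble flowers: 2.05 > 1.55 → include.
Rate on top 2: 1.887. shallow corollas: 1.18 < 1.887 → exclude; stop.
Optimal diet: deep corollas, bramble flowers — 2 of 4 types.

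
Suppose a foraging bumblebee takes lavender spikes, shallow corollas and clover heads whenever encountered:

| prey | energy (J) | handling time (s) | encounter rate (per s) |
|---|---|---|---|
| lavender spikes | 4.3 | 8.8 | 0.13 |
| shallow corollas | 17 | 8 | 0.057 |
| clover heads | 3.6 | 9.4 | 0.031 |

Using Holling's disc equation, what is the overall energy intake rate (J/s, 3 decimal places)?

0.567 J/s

R = Σλ_iE_i / (1 + Σλ_ih_i)
Numerator: 0.13×4.3 + 0.057×17 + 0.031×3.6 = 1.64
Denominator: 1 + 0.13×8.8 + 0.057×8 + 0.031×9.4 = 2.891
R = 1.64/2.891 = 0.5671 J/s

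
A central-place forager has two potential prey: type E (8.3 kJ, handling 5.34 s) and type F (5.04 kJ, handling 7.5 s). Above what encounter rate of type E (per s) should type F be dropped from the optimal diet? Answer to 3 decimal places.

0.143 per s

The zero-one rule: include type F iff E₂/h₂ > λE₁/(1+λh₁). Equality gives the switch point.
λE₁h₂ = E₂ + λE₂h₁ ⇒ λ = E₂/(E₁h₂ − E₂h₁) = 5.04/(62.25 − 26.91) = 0.1426 per s.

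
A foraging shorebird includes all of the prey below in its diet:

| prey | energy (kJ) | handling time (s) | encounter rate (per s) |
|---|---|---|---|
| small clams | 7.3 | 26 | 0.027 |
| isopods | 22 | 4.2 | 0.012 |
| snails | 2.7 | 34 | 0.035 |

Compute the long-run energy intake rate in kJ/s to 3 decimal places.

Energy encountered per unit search time: 0.027×7.3 + 0.012×22 + 0.035×2.7 = 0.5556 kJ/s.
Handling time per unit search time: 0.027×26 + 0.012×4.2 + 0.035×34 = 1.942.
Rate = 0.5556/(1 + 1.942) = 0.1888 kJ/s.

0.189 kJ/s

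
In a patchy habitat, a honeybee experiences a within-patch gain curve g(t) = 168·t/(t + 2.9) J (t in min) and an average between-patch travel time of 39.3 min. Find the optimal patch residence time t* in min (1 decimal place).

10.7 min

Optimal t* satisfies g'(t*) = g(t*)/(T + t*).
g'(t) = 168·2.9/(t + 2.9)². Setting 168·2.9/(t+2.9)² = 168t/[(t+2.9)(39.3+t)] gives 2.9(39.3+t) = t(t+2.9), so t² = 2.9×39.3 = 114.
t* = √114 = 10.68 min.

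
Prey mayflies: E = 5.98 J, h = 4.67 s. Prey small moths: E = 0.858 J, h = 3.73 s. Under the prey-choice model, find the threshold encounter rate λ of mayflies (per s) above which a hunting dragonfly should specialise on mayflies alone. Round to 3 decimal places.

Drop small moths once their profitability E₂/h₂ falls below the rate achievable on mayflies alone: E₂/h₂ = λE₁/(1 + λh₁).
Solve for λ: λE₁h₂ = E₂(1 + λh₁) → λ(E₁h₂ − E₂h₁) = E₂ → λ = E₂/(E₁h₂ − E₂h₁).
λ = 0.858/(5.98×3.73 − 0.858×4.67) = 0.858/18.3 = 0.04689 per s.

0.047 per s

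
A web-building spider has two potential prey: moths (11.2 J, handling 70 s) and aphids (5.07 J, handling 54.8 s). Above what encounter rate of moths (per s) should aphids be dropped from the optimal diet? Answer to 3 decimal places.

0.020 per s

Drop aphids once their profitability E₂/h₂ falls below the rate achievable on moths alone: E₂/h₂ = λE₁/(1 + λh₁).
Solve for λ: λE₁h₂ = E₂(1 + λh₁) → λ(E₁h₂ − E₂h₁) = E₂ → λ = E₂/(E₁h₂ − E₂h₁).
λ = 5.07/(11.2×54.8 − 5.07×70) = 5.07/258.9 = 0.01959 per s.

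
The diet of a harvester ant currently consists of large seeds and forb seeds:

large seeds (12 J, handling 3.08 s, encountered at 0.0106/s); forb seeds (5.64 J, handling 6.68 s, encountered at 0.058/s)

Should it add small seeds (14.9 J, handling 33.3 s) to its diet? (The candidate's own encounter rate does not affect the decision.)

On large seeds and forb seeds alone, R = ΣλE/(1+Σλh) = 0.4543/1.42 = 0.3199 J/s.
small seeds: E/h = 14.9/33.3 = 0.4474 J/s.
Since 0.4474 > R, including small seeds increases the long-run rate.

Yes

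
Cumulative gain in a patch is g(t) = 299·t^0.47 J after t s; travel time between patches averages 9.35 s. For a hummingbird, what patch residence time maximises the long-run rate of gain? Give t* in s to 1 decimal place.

8.3 s

By the marginal value theorem, leave when the instantaneous gain rate g'(t) equals the habitat-wide average g(t)/(T + t).
g'(t) = 0.47·299·t^-0.53. Setting 0.47·299·t^-0.53 = 299·t^0.47/(9.35+t) gives 0.47(9.35+t) = t, so 0.53·t = 0.47×9.35.
t* = 0.47×9.35/0.53 = 8.292 s.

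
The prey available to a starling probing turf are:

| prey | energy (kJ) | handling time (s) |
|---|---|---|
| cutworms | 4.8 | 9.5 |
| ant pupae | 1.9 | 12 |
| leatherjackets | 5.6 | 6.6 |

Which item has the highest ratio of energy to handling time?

leatherjackets

Profitability E/h (kJ/s): cutworms = 4.8/9.5 = 0.505, ant pupae = 1.9/12 = 0.158, leatherjackets = 5.6/6.6 = 0.848.
Ranked: leatherjackets > cutworms > ant pupae.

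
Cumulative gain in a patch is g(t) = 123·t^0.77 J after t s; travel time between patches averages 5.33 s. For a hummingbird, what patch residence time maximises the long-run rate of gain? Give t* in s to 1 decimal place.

17.8 s

Maximise g(t)/(T+t): set derivative to zero → g'(t)(T+t) = g(t).
g'(t) = 0.77·123·t^-0.23. Setting 0.77·123·t^-0.23 = 123·t^0.77/(5.33+t) gives 0.77(5.33+t) = t, so 0.23·t = 0.77×5.33.
t* = 0.77×5.33/0.23 = 17.84 s.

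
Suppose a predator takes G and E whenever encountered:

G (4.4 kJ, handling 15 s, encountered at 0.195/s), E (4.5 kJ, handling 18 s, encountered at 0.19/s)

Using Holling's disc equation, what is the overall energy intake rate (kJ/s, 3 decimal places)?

Energy encountered per unit search time: 0.195×4.4 + 0.19×4.5 = 1.713 kJ/s.
Handling time per unit search time: 0.195×15 + 0.19×18 = 6.345.
Rate = 1.713/(1 + 6.345) = 0.2332 kJ/s.

0.233 kJ/s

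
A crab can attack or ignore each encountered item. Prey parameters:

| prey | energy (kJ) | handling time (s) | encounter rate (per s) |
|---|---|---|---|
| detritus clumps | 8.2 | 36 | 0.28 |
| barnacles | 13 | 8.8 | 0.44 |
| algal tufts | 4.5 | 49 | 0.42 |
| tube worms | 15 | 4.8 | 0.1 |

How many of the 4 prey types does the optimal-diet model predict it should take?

E/h in descending order: tube worms 3.12, barnacles 1.48, detritus clumps 0.228, algal tufts 0.0918 kJ/s. The optimal diet is the largest prefix of this list for which every included type satisfies E_i/h_i > R on the types above it.
Rate on top 1: 1.014. barnacles: 1.48 > 1.014 → include.
Rate on top 2: 1.349. detritus clumps: 0.228 < 1.349 → exclude; stop.
Optimal diet: tube worms, barnacles — 2 of 4 types.

2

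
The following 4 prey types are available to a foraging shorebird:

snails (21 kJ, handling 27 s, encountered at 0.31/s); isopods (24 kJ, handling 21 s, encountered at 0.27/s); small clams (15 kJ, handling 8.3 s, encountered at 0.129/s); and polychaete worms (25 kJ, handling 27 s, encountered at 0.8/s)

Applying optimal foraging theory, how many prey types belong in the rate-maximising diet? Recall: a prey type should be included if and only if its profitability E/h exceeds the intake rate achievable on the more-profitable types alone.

2

Rank by E/h (kJ/s): small clams 1.81, isopods 1.14, polychaete worms 0.926, snails 0.778. Include each in turn until the next type's E/h falls below the running intake rate.
Rate on top 1: 0.9345. isopods: 1.14 > 0.9345 → include.
Rate on top 2: 1.087. polychaete worms: 0.926 < 1.087 → exclude; stop.
Optimal diet: small clams, isopods — 2 of 4 types.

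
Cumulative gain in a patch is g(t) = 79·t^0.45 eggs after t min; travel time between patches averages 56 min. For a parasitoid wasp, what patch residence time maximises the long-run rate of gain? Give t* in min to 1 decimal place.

45.8 min

Optimal t* satisfies g'(t*) = g(t*)/(T + t*).
g'(t) = 0.45·79·t^-0.55. Setting 0.45·79·t^-0.55 = 79·t^0.45/(56+t) gives 0.45(56+t) = t, so 0.55·t = 0.45×56.
t* = 0.45×56/0.55 = 45.82 min.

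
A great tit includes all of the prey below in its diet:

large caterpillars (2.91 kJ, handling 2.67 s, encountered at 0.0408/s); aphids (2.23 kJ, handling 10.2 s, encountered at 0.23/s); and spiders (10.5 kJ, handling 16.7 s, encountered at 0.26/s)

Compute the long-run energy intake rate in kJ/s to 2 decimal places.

0.43 kJ/s

R = Σλ_iE_i / (1 + Σλ_ih_i)
Numerator: 0.0408×2.91 + 0.23×2.23 + 0.26×10.5 = 3.362
Denominator: 1 + 0.0408×2.67 + 0.23×10.2 + 0.26×16.7 = 7.797
R = 3.362/7.797 = 0.4311 kJ/s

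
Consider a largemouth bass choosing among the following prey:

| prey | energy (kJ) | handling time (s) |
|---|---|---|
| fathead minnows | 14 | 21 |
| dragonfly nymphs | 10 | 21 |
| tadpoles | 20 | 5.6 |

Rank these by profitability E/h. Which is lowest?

In descending order of E/h:
tadpoles: 20/5.6 = 3.57 kJ/s
fathead minnows: 14/21 = 0.667 kJ/s
dragonfly nymphs: 10/21 = 0.476 kJ/s

dragonfly nymphs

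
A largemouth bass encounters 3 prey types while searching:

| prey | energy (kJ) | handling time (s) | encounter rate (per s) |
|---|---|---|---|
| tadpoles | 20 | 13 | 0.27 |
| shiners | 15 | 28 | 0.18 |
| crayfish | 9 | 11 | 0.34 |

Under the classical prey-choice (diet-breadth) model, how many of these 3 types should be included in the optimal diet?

1

Rank by E/h (kJ/s): tadpoles 1.54, crayfish 0.818, shiners 0.536. Include each in turn until the next type's E/h falls below the running intake rate.
Rate on top 1: 1.197. crayfish: 0.818 < 1.197 → exclude; stop.
Optimal diet: tadpoles — 1 of 3 types.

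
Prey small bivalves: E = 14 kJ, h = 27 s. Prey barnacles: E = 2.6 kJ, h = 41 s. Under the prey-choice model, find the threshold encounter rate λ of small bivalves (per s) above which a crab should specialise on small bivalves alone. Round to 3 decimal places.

0.005 per s

Drop barnacles once their profitability E₂/h₂ falls below the rate achievable on small bivalves alone: E₂/h₂ = λE₁/(1 + λh₁).
Solve for λ: λE₁h₂ = E₂(1 + λh₁) → λ(E₁h₂ − E₂h₁) = E₂ → λ = E₂/(E₁h₂ − E₂h₁).
λ = 2.6/(14×41 − 2.6×27) = 2.6/503.8 = 0.005161 per s.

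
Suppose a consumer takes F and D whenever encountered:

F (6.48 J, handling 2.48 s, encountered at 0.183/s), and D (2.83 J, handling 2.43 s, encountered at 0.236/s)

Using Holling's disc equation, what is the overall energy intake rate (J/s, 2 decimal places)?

Energy encountered per unit search time: 0.183×6.48 + 0.236×2.83 = 1.854 J/s.
Handling time per unit search time: 0.183×2.48 + 0.236×2.43 = 1.027.
Rate = 1.854/(1 + 1.027) = 0.9144 J/s.

0.91 J/s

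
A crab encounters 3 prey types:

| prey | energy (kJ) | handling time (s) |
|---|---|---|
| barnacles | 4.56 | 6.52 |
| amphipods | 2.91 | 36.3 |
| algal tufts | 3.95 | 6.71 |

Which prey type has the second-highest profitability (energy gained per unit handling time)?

Profitability E/h (kJ/s): barnacles = 4.56/6.52 = 0.699, amphipods = 2.91/36.3 = 0.0802, algal tufts = 3.95/6.71 = 0.589.
Ranked: barnacles > algal tufts > amphipods.

algal tufts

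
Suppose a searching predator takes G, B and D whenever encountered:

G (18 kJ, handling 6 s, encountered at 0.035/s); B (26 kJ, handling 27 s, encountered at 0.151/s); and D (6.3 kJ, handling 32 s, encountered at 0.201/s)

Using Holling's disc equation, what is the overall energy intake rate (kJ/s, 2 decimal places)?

0.50 kJ/s

R = Σλ_iE_i / (1 + Σλ_ih_i)
Numerator: 0.035×18 + 0.151×26 + 0.201×6.3 = 5.822
Denominator: 1 + 0.035×6 + 0.151×27 + 0.201×32 = 11.72
R = 5.822/11.72 = 0.4968 kJ/s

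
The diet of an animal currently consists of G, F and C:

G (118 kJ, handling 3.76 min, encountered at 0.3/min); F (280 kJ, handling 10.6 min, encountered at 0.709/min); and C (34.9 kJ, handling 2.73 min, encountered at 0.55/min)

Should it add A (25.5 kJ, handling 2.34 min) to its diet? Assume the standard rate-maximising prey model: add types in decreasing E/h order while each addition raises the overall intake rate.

On G, F and C alone, R = ΣλE/(1+Σλh) = 253.1/11.14 = 22.71 kJ/min.
Profitability of A: 25.5/2.34 = 10.9 kJ/min.
10.9 < 22.71, so adding A would lower the average — exclude it.

No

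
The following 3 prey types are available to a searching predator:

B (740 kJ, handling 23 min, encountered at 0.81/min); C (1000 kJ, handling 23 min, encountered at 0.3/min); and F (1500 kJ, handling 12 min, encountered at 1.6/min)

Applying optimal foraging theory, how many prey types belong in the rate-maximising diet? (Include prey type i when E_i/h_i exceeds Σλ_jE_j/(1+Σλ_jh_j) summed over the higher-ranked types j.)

1

E/h in descending order: F 125, C 43.5, B 32.2 kJ/min. The optimal diet is the largest prefix of this list for which every included type satisfies E_i/h_i > R on the types above it.
Rate on top 1: 118.8. C: 43.5 < 118.8 → exclude; stop.
Optimal diet: F — 1 of 3 types.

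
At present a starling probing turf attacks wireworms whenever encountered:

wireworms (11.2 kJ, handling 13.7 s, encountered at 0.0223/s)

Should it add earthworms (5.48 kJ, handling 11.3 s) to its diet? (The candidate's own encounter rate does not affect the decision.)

Yes

Intake rate on the current diet: R = (0.0223×11.2) / (1 + 0.0223×13.7) = 0.2498/1.306 = 0.1913 kJ/s.
Profitability of earthworms: 5.48/11.3 = 0.485 kJ/s.
0.485 > 0.1913, so adding earthworms raises the average — include it.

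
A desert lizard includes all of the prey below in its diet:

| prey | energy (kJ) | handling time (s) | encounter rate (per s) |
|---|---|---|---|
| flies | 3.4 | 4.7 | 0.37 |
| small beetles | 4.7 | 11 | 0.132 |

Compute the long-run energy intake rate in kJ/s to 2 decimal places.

0.45 kJ/s

R = (0.37×3.4 + 0.132×4.7) / (1 + 0.37×4.7 + 0.132×11) = 1.878/4.191 = 0.4482 kJ/s.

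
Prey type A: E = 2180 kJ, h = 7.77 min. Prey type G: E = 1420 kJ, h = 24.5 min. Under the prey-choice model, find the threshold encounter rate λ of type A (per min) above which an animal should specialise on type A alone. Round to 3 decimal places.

Drop type G once their profitability E₂/h₂ falls below the rate achievable on type A alone: E₂/h₂ = λE₁/(1 + λh₁).
Solve for λ: λE₁h₂ = E₂(1 + λh₁) → λ(E₁h₂ − E₂h₁) = E₂ → λ = E₂/(E₁h₂ − E₂h₁).
λ = 1420/(2180×24.5 − 1420×7.77) = 1420/4.238e+04 = 0.03351 per min.

0.034 per min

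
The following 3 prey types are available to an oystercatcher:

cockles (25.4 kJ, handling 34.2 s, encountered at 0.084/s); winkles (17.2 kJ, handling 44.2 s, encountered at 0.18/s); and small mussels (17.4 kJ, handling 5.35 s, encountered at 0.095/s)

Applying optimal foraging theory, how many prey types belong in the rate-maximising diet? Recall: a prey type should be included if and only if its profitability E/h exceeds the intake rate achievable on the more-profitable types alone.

Profitabilities (E/h, kJ/s): small mussels 3.25, cockles 0.743, winkles 0.389. Add prey in this order while the next type's profitability exceeds the intake rate on those already taken.
Rate on top 1: 1.096. cockles: 0.743 < 1.096 → exclude; stop.
Optimal diet: small mussels — 1 of 3 types.

1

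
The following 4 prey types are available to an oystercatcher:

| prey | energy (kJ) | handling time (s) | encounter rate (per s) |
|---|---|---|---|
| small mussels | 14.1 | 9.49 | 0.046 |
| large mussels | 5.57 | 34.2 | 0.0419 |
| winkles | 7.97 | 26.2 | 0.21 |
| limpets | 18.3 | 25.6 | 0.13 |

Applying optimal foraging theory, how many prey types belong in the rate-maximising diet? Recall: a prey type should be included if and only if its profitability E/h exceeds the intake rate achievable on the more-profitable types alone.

E/h in descending order: small mussels 1.49, limpets 0.715, winkles 0.304, large mussels 0.163 kJ/s. The optimal diet is the largest prefix of this list for which every included type satisfies E_i/h_i > R on the types above it.
Rate on top 1: 0.4515. limpets: 0.715 > 0.4515 → include.
Rate on top 2: 0.6354. winkles: 0.304 < 0.6354 → exclude; stop.
Optimal diet: small mussels, limpets — 2 of 4 types.

2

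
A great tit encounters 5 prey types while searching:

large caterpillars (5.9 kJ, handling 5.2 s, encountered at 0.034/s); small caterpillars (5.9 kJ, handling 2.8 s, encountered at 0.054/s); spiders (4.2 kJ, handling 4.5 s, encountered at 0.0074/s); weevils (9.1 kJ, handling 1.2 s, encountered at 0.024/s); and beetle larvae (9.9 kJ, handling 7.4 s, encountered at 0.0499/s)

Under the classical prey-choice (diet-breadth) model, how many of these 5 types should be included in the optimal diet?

5

Profitabilities (E/h, kJ/s): weevils 7.58, small caterpillars 2.11, beetle larvae 1.34, large caterpillars 1.13, spiders 0.933. Add prey in this order while the next type's profitability exceeds the intake rate on those already taken.
Rate on top 1: 0.2123. small caterpillars: 2.11 > 0.2123 → include.
Rate on top 2: 0.4551. beetle larvae: 1.34 > 0.4551 → include.
Rate on top 3: 0.6655. large caterpillars: 1.13 > 0.6655 → include.
Rate on top 4: 0.7135. spiders: 0.933 > 0.7135 → include.
Optimal diet: weevils, small caterpillars, beetle larvae, large caterpillars, spiders — 5 of 5 types.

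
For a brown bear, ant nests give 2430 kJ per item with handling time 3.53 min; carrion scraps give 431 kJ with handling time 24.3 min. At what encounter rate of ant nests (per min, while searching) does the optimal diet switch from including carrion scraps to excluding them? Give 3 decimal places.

0.007 per min

At the threshold, the rate on ant nests alone equals the profitability of carrion scraps: λ·2430/(1 + λ·3.53) = 431/24.3 = 17.74.
Rearranging, λ(2430 − 17.74×3.53) = 17.74, so λ = 17.74/2367 = 0.007492 per min.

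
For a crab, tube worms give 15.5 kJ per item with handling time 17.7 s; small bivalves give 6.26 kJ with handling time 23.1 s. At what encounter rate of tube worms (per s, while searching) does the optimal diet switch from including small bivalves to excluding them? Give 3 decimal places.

0.025 per s

At the threshold, the rate on tube worms alone equals the profitability of small bivalves: λ·15.5/(1 + λ·17.7) = 6.26/23.1 = 0.271.
Rearranging, λ(15.5 − 0.271×17.7) = 0.271, so λ = 0.271/10.7 = 0.02532 per s.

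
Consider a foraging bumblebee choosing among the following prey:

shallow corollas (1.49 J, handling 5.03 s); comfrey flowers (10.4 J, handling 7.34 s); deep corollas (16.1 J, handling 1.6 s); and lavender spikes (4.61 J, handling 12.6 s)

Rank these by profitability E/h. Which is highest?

In descending order of E/h:
deep corollas: 16.1/1.6 = 10.1 J/s
comfrey flowers: 10.4/7.34 = 1.42 J/s
lavender spikes: 4.61/12.6 = 0.366 J/s
shallow corollas: 1.49/5.03 = 0.296 J/s

deep corollas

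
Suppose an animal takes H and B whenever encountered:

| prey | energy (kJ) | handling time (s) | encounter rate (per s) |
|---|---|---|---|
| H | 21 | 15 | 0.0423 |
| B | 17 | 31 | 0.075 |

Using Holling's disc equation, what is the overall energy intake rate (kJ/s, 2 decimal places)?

0.55 kJ/s

R = Σλ_iE_i / (1 + Σλ_ih_i)
Numerator: 0.0423×21 + 0.075×17 = 2.163
Denominator: 1 + 0.0423×15 + 0.075×31 = 3.959
R = 2.163/3.959 = 0.5464 kJ/s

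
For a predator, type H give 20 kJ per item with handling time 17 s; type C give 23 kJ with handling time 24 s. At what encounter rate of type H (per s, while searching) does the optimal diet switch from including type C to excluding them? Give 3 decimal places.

Drop type C once their profitability E₂/h₂ falls below the rate achievable on type H alone: E₂/h₂ = λE₁/(1 + λh₁).
Solve for λ: λE₁h₂ = E₂(1 + λh₁) → λ(E₁h₂ − E₂h₁) = E₂ → λ = E₂/(E₁h₂ − E₂h₁).
λ = 23/(20×24 − 23×17) = 23/89 = 0.2584 per s.

0.258 per s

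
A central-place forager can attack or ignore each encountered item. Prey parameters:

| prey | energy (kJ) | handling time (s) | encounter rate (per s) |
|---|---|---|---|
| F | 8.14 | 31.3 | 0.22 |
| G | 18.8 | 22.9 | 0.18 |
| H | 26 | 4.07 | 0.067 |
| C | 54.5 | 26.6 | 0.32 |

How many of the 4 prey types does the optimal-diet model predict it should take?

Profitabilities (E/h, kJ/s): H 6.39, C 2.05, G 0.821, F 0.26. Add prey in this order while the next type's profitability exceeds the intake rate on those already taken.
Rate on top 1: 1.369. C: 2.05 > 1.369 → include.
Rate on top 2: 1.96. G: 0.821 < 1.96 → exclude; stop.
Optimal diet: H, C — 2 of 4 types.

2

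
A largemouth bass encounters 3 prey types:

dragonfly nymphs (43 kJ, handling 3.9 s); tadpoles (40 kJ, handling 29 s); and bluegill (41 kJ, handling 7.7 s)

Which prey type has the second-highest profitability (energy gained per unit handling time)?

In descending order of E/h:
dragonfly nymphs: 43/3.9 = 11 kJ/s
bluegill: 41/7.7 = 5.32 kJ/s
tadpoles: 40/29 = 1.38 kJ/s

bluegill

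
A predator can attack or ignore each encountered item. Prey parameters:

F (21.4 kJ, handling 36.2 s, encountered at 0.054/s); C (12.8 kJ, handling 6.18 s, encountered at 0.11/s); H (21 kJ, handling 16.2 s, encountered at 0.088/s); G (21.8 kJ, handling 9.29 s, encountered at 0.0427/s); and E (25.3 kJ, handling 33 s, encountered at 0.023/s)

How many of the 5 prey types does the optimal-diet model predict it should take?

E/h in descending order: G 2.35, C 2.07, H 1.3, E 0.767, F 0.591 kJ/s. The optimal diet is the largest prefix of this list for which every included type satisfies E_i/h_i > R on the types above it.
Rate on top 1: 0.6665. C: 2.07 > 0.6665 → include.
Rate on top 2: 1.126. H: 1.3 > 1.126 → include.
Rate on top 3: 1.196. E: 0.767 < 1.196 → exclude; stop.
Optimal diet: G, C, H — 3 of 5 types.

3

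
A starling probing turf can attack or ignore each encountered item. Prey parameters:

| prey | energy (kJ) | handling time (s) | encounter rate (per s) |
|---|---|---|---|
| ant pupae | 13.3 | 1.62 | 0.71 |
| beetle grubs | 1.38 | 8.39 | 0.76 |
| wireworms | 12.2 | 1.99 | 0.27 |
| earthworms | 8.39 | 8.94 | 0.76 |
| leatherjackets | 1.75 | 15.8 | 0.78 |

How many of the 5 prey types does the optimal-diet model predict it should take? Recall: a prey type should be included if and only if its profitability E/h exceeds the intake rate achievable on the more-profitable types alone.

2

Rank by E/h (kJ/s): ant pupae 8.21, wireworms 6.13, earthworms 0.938, beetle grubs 0.164, leatherjackets 0.111. Include each in turn until the next type's E/h falls below the running intake rate.
Rate on top 1: 4.392. wireworms: 6.13 > 4.392 → include.
Rate on top 2: 4.739. earthworms: 0.938 < 4.739 → exclude; stop.
Optimal diet: ant pupae, wireworms — 2 of 5 types.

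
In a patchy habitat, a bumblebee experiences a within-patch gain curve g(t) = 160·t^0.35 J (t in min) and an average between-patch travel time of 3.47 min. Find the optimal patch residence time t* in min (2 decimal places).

By the marginal value theorem, leave when the instantaneous gain rate g'(t) equals the habitat-wide average g(t)/(T + t).
g'(t) = 0.35·160·t^-0.65. Setting 0.35·160·t^-0.65 = 160·t^0.35/(3.47+t) gives 0.35(3.47+t) = t, so 0.65·t = 0.35×3.47.
t* = 0.35×3.47/0.65 = 1.868 min.

1.87 min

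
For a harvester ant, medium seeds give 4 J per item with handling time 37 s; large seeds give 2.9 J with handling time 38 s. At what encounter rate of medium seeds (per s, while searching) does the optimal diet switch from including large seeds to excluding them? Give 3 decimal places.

0.065 per s

At the threshold, the rate on medium seeds alone equals the profitability of large seeds: λ·4/(1 + λ·37) = 2.9/38 = 0.07632.
Rearranging, λ(4 − 0.07632×37) = 0.07632, so λ = 0.07632/1.176 = 0.06488 per s.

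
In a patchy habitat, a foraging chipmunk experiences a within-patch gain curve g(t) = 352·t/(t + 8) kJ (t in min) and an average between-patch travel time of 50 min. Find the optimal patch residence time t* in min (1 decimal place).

Maximise g(t)/(T+t): set derivative to zero → g'(t)(T+t) = g(t).
g'(t) = 352·8/(t + 8)². Setting 352·8/(t+8)² = 352t/[(t+8)(50+t)] gives 8(50+t) = t(t+8), so t² = 8×50 = 400.
t* = √400 = 20 min.

20.0 min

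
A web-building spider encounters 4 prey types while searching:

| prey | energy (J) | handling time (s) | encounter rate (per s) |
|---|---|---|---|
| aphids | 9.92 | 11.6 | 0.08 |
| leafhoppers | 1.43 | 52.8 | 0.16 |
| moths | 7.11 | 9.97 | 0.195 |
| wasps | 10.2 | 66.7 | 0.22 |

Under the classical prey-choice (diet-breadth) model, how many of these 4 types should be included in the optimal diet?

E/h in descending order: aphids 0.855, moths 0.713, wasps 0.153, leafhoppers 0.0271 J/s. The optimal diet is the largest prefix of this list for which every included type satisfies E_i/h_i > R on the types above it.
Rate on top 1: 0.4116. moths: 0.713 > 0.4116 → include.
Rate on top 2: 0.563. wasps: 0.153 < 0.563 → exclude; stop.
Optimal diet: aphids, moths — 2 of 4 types.

2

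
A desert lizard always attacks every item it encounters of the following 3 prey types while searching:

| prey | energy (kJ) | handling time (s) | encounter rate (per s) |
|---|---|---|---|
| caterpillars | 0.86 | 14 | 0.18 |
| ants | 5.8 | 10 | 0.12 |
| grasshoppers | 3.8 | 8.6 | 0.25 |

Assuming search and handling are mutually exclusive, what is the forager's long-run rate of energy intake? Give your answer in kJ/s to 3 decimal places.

Energy encountered per unit search time: 0.18×0.86 + 0.12×5.8 + 0.25×3.8 = 1.801 kJ/s.
Handling time per unit search time: 0.18×14 + 0.12×10 + 0.25×8.6 = 5.87.
Rate = 1.801/(1 + 5.87) = 0.2621 kJ/s.

0.262 kJ/s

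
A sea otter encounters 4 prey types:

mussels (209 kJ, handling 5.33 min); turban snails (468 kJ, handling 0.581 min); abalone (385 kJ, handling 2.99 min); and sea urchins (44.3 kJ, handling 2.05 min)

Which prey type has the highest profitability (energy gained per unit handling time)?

turban snails

Profitability E/h (kJ/min): mussels = 209/5.33 = 39.2, turban snails = 468/0.581 = 806, abalone = 385/2.99 = 129, sea urchins = 44.3/2.05 = 21.6.
Ranked: turban snails > abalone > mussels > sea urchins.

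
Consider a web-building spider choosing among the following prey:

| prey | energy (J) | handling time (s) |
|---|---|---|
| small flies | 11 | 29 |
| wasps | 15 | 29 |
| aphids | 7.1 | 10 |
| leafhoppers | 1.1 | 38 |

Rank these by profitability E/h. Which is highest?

aphids

In descending order of E/h:
aphids: 7.1/10 = 0.71 J/s
wasps: 15/29 = 0.517 J/s
small flies: 11/29 = 0.379 J/s
leafhoppers: 1.1/38 = 0.0289 J/s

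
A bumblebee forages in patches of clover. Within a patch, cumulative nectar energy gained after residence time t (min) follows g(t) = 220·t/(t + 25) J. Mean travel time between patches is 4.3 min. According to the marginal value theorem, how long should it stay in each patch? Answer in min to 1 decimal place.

10.4 min

Optimal t* satisfies g'(t*) = g(t*)/(T + t*).
g'(t) = 220·25/(t + 25)². Setting 220·25/(t+25)² = 220t/[(t+25)(4.3+t)] gives 25(4.3+t) = t(t+25), so t² = 25×4.3 = 107.5.
t* = √107.5 = 10.37 min.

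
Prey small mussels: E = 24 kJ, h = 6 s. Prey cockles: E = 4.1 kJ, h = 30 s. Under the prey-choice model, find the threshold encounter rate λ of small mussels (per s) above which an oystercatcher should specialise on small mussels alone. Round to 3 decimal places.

0.006 per s

The zero-one rule: include cockles iff E₂/h₂ > λE₁/(1+λh₁). Equality gives the switch point.
λE₁h₂ = E₂ + λE₂h₁ ⇒ λ = E₂/(E₁h₂ − E₂h₁) = 4.1/(720 − 24.6) = 0.005896 per s.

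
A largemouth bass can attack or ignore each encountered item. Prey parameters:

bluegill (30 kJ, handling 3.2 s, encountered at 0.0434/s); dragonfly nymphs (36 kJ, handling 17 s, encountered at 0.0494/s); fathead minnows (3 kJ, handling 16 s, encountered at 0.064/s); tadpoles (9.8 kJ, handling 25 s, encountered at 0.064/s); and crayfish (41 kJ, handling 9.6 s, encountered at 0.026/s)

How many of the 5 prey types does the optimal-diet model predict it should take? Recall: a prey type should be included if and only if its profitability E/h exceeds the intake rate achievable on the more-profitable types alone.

3

Rank by E/h (kJ/s): bluegill 9.38, crayfish 4.27, dragonfly nymphs 2.12, tadpoles 0.392, fathead minnows 0.188. Include each in turn until the next type's E/h falls below the running intake rate.
Rate on top 1: 1.143. crayfish: 4.27 > 1.143 → include.
Rate on top 2: 1.705. dragonfly nymphs: 2.12 > 1.705 → include.
Rate on top 3: 1.861. tadpoles: 0.392 < 1.861 → exclude; stop.
Optimal diet: bluegill, crayfish, dragonfly nymphs — 3 of 5 types.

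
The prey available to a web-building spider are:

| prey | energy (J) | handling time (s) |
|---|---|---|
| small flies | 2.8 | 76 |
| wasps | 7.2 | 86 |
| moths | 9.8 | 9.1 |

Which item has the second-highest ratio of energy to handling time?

wasps

Profitability E/h (J/s): small flies = 2.8/76 = 0.0368, wasps = 7.2/86 = 0.0837, moths = 9.8/9.1 = 1.08.
Ranked: moths > wasps > small flies.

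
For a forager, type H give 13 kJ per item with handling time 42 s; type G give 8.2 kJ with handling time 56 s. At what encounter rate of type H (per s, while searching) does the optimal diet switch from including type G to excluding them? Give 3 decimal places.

At the threshold, the rate on type H alone equals the profitability of type G: λ·13/(1 + λ·42) = 8.2/56 = 0.1464.
Rearranging, λ(13 − 0.1464×42) = 0.1464, so λ = 0.1464/6.85 = 0.02138 per s.

0.021 per s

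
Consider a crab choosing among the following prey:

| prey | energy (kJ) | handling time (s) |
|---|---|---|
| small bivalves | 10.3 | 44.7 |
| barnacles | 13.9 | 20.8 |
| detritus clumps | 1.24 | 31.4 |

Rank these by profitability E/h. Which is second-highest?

small bivalves

In descending order of E/h:
barnacles: 13.9/20.8 = 0.668 kJ/s
small bivalves: 10.3/44.7 = 0.23 kJ/s
detritus clumps: 1.24/31.4 = 0.0395 kJ/s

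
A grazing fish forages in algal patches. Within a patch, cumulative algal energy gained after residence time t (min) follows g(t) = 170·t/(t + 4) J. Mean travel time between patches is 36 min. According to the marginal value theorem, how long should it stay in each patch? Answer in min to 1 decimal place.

12.0 min

By the marginal value theorem, leave when the instantaneous gain rate g'(t) equals the habitat-wide average g(t)/(T + t).
g'(t) = 170·4/(t + 4)². Setting 170·4/(t+4)² = 170t/[(t+4)(36+t)] gives 4(36+t) = t(t+4), so t² = 4×36 = 144.
t* = √144 = 12 min.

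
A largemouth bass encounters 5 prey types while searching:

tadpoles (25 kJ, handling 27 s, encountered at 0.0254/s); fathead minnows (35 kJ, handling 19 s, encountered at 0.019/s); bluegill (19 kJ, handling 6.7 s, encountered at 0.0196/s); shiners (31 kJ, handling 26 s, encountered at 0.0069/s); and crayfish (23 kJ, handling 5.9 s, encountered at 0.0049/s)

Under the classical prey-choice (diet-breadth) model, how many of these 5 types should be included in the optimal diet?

Rank by E/h (kJ/s): crayfish 3.9, bluegill 2.84, fathead minnows 1.84, shiners 1.19, tadpoles 0.926. Include each in turn until the next type's E/h falls below the running intake rate.
Rate on top 1: 0.1095. bluegill: 2.84 > 0.1095 → include.
Rate on top 2: 0.4181. fathead minnows: 1.84 > 0.4181 → include.
Rate on top 3: 0.756. shiners: 1.19 > 0.756 → include.
Rate on top 4: 0.8021. tadpoles: 0.926 > 0.8021 → include.
Optimal diet: crayfish, bluegill, fathead minnows, shiners, tadpoles — 5 of 5 types.

5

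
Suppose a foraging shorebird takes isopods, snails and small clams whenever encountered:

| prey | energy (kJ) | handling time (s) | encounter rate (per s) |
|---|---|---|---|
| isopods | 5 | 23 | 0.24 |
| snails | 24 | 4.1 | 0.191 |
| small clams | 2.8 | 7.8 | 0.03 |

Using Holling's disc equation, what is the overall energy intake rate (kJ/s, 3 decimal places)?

R = Σλ_iE_i / (1 + Σλ_ih_i)
Numerator: 0.24×5 + 0.191×24 + 0.03×2.8 = 5.868
Denominator: 1 + 0.24×23 + 0.191×4.1 + 0.03×7.8 = 7.537
R = 5.868/7.537 = 0.7785 kJ/s

0.779 kJ/s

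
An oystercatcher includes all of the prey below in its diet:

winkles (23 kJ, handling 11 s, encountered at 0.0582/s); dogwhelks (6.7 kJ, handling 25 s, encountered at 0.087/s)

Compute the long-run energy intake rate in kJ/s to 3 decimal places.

Energy encountered per unit search time: 0.0582×23 + 0.087×6.7 = 1.921 kJ/s.
Handling time per unit search time: 0.0582×11 + 0.087×25 = 2.815.
Rate = 1.921/(1 + 2.815) = 0.5036 kJ/s.

0.504 kJ/s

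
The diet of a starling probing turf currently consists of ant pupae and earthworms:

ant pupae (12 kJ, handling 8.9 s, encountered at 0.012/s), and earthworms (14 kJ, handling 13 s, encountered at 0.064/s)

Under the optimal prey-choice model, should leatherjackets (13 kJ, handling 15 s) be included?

On ant pupae and earthworms alone, R = ΣλE/(1+Σλh) = 1.04/1.939 = 0.5364 kJ/s.
Profitability of leatherjackets: 13/15 = 0.8667 kJ/s.
0.8667 > 0.5364, so adding leatherjackets raises the average — include it.

Yes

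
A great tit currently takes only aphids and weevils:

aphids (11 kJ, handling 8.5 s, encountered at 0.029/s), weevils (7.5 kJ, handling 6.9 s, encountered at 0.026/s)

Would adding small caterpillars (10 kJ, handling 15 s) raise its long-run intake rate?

Yes

On aphids and weevils alone, R = ΣλE/(1+Σλh) = 0.514/1.426 = 0.3605 kJ/s.
small caterpillars: E/h = 10/15 = 0.6667 kJ/s.
Since 0.6667 > R, including small caterpillars increases the long-run rate.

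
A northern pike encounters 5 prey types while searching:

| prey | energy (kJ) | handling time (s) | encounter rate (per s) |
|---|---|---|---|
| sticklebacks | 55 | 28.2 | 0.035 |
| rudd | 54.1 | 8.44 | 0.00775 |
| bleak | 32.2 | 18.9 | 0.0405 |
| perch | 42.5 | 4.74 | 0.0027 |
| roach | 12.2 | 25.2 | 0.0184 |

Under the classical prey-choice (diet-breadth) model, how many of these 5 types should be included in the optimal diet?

Profitabilities (E/h, kJ/s): perch 8.97, rudd 6.41, sticklebacks 1.95, bleak 1.7, roach 0.484. Add prey in this order while the next type's profitability exceeds the intake rate on those already taken.
Rate on top 1: 0.1133. rudd: 6.41 > 0.1133 → include.
Rate on top 2: 0.4953. sticklebacks: 1.95 > 0.4953 → include.
Rate on top 3: 1.191. bleak: 1.7 > 1.191 → include.
Rate on top 4: 1.329. roach: 0.484 < 1.329 → exclude; stop.
Optimal diet: perch, rudd, sticklebacks, bleak — 4 of 5 types.

4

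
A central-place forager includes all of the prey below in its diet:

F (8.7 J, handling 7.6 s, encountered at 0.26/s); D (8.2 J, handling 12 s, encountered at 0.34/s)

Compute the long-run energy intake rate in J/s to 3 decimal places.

R = Σλ_iE_i / (1 + Σλ_ih_i)
Numerator: 0.26×8.7 + 0.34×8.2 = 5.05
Denominator: 1 + 0.26×7.6 + 0.34×12 = 7.056
R = 5.05/7.056 = 0.7157 J/s

0.716 J/s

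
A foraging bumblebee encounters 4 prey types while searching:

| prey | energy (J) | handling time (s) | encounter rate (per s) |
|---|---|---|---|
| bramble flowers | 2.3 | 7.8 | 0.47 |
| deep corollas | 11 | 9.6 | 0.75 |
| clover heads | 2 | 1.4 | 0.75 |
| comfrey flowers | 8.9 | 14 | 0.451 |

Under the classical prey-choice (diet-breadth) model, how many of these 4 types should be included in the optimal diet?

2

E/h in descending order: clover heads 1.43, deep corollas 1.15, comfrey flowers 0.636, bramble flowers 0.295 J/s. The optimal diet is the largest prefix of this list for which every included type satisfies E_i/h_i > R on the types above it.
Rate on top 1: 0.7317. deep corollas: 1.15 > 0.7317 → include.
Rate on top 2: 1.054. comfrey flowers: 0.636 < 1.054 → exclude; stop.
Optimal diet: clover heads, deep corollas — 2 of 4 types.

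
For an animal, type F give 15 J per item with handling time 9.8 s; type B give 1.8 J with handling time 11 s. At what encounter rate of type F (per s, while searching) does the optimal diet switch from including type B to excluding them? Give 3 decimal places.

0.012 per s

The zero-one rule: include type B iff E₂/h₂ > λE₁/(1+λh₁). Equality gives the switch point.
λE₁h₂ = E₂ + λE₂h₁ ⇒ λ = E₂/(E₁h₂ − E₂h₁) = 1.8/(165 − 17.64) = 0.01221 per s.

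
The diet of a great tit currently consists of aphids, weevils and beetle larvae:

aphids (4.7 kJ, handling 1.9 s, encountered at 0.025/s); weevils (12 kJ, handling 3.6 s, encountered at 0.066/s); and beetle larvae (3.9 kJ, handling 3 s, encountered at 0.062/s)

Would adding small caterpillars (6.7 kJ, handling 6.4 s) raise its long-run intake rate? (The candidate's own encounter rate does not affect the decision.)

Yes

On aphids, weevils and beetle larvae alone, R = ΣλE/(1+Σλh) = 1.151/1.471 = 0.7826 kJ/s.
Profitability of small caterpillars: 6.7/6.4 = 1.047 kJ/s.
Since 1.047 > R, including small caterpillars increases the long-run rate.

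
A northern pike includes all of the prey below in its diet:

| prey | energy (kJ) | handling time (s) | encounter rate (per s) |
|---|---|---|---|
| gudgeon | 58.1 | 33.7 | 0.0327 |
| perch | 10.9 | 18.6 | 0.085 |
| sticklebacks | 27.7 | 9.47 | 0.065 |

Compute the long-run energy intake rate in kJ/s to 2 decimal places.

R = Σλ_iE_i / (1 + Σλ_ih_i)
Numerator: 0.0327×58.1 + 0.085×10.9 + 0.065×27.7 = 4.627
Denominator: 1 + 0.0327×33.7 + 0.085×18.6 + 0.065×9.47 = 4.299
R = 4.627/4.299 = 1.076 kJ/s

1.08 kJ/s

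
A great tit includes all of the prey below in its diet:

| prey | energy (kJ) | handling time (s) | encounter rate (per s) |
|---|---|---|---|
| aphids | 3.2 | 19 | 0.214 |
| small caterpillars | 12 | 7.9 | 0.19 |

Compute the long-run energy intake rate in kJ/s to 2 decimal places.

Energy encountered per unit search time: 0.214×3.2 + 0.19×12 = 2.965 kJ/s.
Handling time per unit search time: 0.214×19 + 0.19×7.9 = 5.567.
Rate = 2.965/(1 + 5.567) = 0.4515 kJ/s.

0.45 kJ/s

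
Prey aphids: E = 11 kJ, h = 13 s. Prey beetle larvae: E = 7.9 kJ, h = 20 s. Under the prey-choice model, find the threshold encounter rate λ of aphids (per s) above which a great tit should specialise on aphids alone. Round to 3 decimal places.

The zero-one rule: include beetle larvae iff E₂/h₂ > λE₁/(1+λh₁). Equality gives the switch point.
λE₁h₂ = E₂ + λE₂h₁ ⇒ λ = E₂/(E₁h₂ − E₂h₁) = 7.9/(220 − 102.7) = 0.06735 per s.

0.067 per s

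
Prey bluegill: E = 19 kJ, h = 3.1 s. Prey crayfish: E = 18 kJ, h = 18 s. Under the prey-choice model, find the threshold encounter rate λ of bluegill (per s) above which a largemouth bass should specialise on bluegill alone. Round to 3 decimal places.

At the threshold, the rate on bluegill alone equals the profitability of crayfish: λ·19/(1 + λ·3.1) = 18/18 = 1.
Rearranging, λ(19 − 1×3.1) = 1, so λ = 1/15.9 = 0.06289 per s.

0.063 per s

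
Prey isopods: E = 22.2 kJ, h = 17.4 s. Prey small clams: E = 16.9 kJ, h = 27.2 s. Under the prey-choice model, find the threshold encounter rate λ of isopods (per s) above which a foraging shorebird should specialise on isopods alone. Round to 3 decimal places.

At the threshold, the rate on isopods alone equals the profitability of small clams: λ·22.2/(1 + λ·17.4) = 16.9/27.2 = 0.6213.
Rearranging, λ(22.2 − 0.6213×17.4) = 0.6213, so λ = 0.6213/11.39 = 0.05455 per s.

0.055 per s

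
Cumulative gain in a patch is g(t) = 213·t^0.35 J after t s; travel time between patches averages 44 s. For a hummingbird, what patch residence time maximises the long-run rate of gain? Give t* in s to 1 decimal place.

23.7 s

By the marginal value theorem, leave when the instantaneous gain rate g'(t) equals the habitat-wide average g(t)/(T + t).
g'(t) = 0.35·213·t^-0.65. Setting 0.35·213·t^-0.65 = 213·t^0.35/(44+t) gives 0.35(44+t) = t, so 0.65·t = 0.35×44.
t* = 0.35×44/0.65 = 23.69 s.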